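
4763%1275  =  938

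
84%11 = 7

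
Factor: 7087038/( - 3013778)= - 3^1* 7^1*19^1*83^1*107^1*1506889^(- 1) =- 3543519/1506889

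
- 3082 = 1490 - 4572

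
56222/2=28111 = 28111.00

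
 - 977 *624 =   -  609648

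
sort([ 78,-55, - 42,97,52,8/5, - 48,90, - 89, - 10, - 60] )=[ - 89, - 60 ,- 55,  -  48 , - 42, - 10, 8/5,52,78, 90,97 ]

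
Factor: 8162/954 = 77/9 = 3^( - 2)*7^1*11^1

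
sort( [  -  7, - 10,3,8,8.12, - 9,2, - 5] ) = [ - 10, - 9, - 7,- 5,2,3,8, 8.12 ] 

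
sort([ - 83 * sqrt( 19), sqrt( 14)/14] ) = [ -83 * sqrt( 19),sqrt( 14) /14 ]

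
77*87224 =6716248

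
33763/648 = 33763/648= 52.10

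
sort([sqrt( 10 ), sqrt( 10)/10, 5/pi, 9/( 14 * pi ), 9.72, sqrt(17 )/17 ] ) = [ 9/( 14 * pi), sqrt(17)/17, sqrt( 10)/10, 5/pi,sqrt( 10), 9.72]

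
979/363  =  89/33=2.70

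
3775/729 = 5  +  130/729 = 5.18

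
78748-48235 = 30513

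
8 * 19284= 154272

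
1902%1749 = 153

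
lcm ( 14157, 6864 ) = 226512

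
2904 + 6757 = 9661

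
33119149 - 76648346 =-43529197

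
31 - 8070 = - 8039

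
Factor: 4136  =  2^3*11^1*47^1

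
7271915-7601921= -330006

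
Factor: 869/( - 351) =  - 3^(- 3) *11^1 * 13^( - 1) * 79^1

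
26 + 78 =104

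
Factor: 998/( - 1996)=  - 2^( - 1) = - 1/2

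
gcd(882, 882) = 882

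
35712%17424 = 864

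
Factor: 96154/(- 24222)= -3^(  -  1)*11^(-1 )*131^1= -131/33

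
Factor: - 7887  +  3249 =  - 2^1*3^1*773^1 = - 4638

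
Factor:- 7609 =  - 7^1*1087^1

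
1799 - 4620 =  - 2821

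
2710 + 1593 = 4303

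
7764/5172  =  647/431 =1.50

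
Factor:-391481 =- 67^1*5843^1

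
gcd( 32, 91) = 1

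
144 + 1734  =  1878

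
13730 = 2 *6865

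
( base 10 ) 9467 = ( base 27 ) cqh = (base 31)9QC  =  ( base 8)22373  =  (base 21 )109H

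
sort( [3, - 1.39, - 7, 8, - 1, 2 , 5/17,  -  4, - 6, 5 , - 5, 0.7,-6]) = [-7, - 6, - 6, - 5, - 4, - 1.39, - 1, 5/17, 0.7, 2, 3, 5,  8]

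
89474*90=8052660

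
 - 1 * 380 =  - 380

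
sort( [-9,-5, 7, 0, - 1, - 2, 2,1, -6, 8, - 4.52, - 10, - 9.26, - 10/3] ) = [- 10, - 9.26,-9,  -  6, - 5, - 4.52,- 10/3, - 2, - 1,0,1, 2, 7,8 ]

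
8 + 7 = 15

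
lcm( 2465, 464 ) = 39440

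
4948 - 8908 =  - 3960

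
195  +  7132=7327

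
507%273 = 234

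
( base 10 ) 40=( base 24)1G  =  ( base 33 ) 17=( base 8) 50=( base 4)220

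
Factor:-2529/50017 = -3^2*11^( - 1 )*281^1* 4547^( - 1)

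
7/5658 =7/5658 = 0.00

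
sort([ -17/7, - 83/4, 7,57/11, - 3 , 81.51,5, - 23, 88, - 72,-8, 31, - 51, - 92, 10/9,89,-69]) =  [ - 92,  -  72, - 69, - 51, - 23, - 83/4, - 8, - 3, - 17/7,  10/9, 5, 57/11, 7,31 , 81.51, 88, 89] 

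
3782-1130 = 2652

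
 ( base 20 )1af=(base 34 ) i3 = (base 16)267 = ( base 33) IL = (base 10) 615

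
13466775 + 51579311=65046086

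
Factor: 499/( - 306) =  - 2^(  -  1)*3^( - 2)*17^( - 1 )*499^1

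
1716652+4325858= 6042510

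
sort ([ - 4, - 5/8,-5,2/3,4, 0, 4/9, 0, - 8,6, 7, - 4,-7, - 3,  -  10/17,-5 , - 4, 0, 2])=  [ - 8, - 7,-5, - 5, - 4,-4, - 4, - 3, - 5/8,-10/17 , 0,  0, 0, 4/9, 2/3, 2, 4, 6,7 ]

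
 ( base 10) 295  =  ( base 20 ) EF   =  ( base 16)127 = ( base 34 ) 8n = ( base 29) a5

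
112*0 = 0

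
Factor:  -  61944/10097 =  - 2^3*3^1*23^( - 1)*29^1* 89^1*439^( - 1)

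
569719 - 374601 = 195118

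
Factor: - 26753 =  - 31^1*863^1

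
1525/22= 69 + 7/22=69.32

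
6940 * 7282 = 50537080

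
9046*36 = 325656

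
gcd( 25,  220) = 5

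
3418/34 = 1709/17 = 100.53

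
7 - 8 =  - 1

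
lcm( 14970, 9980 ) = 29940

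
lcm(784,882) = 7056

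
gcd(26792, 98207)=1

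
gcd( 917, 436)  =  1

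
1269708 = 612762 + 656946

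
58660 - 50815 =7845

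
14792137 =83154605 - 68362468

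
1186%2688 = 1186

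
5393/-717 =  - 8 + 343/717  =  - 7.52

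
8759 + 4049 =12808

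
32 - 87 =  -55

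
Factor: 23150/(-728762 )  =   - 25/787 = -  5^2*787^(-1)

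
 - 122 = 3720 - 3842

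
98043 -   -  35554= 133597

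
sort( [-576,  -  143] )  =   [ - 576, - 143 ] 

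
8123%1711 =1279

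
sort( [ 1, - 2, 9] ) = [ - 2,1, 9]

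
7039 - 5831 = 1208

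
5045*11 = 55495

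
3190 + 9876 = 13066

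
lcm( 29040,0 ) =0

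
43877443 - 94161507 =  - 50284064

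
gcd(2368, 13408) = 32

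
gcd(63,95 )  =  1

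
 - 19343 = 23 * (  -  841)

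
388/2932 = 97/733 = 0.13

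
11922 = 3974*3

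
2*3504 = 7008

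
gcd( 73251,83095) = 1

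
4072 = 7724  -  3652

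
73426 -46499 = 26927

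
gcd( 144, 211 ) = 1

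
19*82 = 1558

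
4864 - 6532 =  - 1668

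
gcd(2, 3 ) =1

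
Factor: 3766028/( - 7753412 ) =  - 7^1*19^1*227^(  -  1 )*7079^1*8539^ ( -1 ) = -941507/1938353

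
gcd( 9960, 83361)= 3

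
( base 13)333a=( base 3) 100210201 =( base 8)15753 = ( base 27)9LJ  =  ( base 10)7147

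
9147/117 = 78  +  7/39=78.18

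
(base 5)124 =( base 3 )1110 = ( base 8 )47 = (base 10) 39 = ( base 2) 100111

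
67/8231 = 67/8231 = 0.01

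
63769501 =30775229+32994272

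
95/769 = 95/769 = 0.12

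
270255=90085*3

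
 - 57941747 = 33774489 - 91716236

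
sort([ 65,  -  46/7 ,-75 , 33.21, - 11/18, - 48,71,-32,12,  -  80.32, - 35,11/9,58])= [-80.32, - 75, - 48 ,-35,-32, - 46/7,-11/18, 11/9, 12,33.21,58,65,71 ]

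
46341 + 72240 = 118581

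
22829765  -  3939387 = 18890378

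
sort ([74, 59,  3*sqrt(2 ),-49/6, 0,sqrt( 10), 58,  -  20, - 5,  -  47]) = [- 47 ,  -  20, - 49/6, - 5, 0, sqrt( 10),  3*sqrt( 2),  58, 59,74 ]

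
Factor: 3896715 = 3^1*5^1 * 259781^1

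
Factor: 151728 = 2^4*3^1*29^1*109^1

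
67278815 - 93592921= - 26314106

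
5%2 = 1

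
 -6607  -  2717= -9324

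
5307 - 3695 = 1612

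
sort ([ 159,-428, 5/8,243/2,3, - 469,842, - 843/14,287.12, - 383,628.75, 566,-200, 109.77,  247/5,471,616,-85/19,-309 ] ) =[ - 469,-428, - 383,-309, - 200, - 843/14, - 85/19,5/8, 3, 247/5, 109.77, 243/2 , 159,287.12,471  ,  566,616,628.75,  842]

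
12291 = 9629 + 2662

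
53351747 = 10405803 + 42945944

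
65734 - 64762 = 972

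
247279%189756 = 57523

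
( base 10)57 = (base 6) 133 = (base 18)33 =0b111001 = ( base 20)2H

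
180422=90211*2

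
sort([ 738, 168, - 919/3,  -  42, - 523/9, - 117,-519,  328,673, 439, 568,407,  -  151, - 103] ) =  [ - 519, - 919/3,  -  151, - 117, -103, - 523/9, - 42,168,328 , 407,439, 568, 673,  738] 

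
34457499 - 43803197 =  - 9345698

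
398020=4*99505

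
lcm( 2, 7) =14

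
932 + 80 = 1012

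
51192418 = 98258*521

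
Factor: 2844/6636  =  3^1*7^( - 1 )  =  3/7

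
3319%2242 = 1077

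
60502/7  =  60502/7 = 8643.14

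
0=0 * 67517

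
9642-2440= 7202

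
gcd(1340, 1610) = 10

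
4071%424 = 255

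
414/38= 207/19= 10.89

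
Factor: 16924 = 2^2*4231^1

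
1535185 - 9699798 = -8164613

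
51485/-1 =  - 51485+0/1 = - 51485.00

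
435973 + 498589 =934562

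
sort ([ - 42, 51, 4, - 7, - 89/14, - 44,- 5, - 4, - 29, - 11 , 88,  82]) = [ - 44, - 42, - 29, - 11,  -  7, - 89/14, - 5,-4 , 4,51,  82,88] 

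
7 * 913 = 6391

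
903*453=409059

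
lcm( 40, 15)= 120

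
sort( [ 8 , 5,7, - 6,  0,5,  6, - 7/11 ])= [ - 6, - 7/11,0, 5,5,6,  7,8]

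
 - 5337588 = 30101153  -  35438741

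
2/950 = 1/475 = 0.00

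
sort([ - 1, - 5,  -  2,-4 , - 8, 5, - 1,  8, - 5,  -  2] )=[ - 8, - 5, - 5, - 4,  -  2, - 2, - 1, - 1, 5,  8 ] 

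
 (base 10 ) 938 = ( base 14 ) 4b0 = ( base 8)1652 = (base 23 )1HI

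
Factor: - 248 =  - 2^3*31^1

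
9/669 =3/223 = 0.01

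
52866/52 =26433/26 = 1016.65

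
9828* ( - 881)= - 8658468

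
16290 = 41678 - 25388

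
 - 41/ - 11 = 3 + 8/11 = 3.73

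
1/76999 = 1/76999= 0.00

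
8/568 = 1/71 = 0.01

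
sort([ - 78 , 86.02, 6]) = [  -  78, 6, 86.02 ]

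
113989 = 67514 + 46475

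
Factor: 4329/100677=3^1* 13^1*907^ (-1) = 39/907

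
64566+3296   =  67862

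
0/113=0 = 0.00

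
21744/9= 2416 = 2416.00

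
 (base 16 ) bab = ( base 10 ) 2987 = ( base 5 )43422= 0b101110101011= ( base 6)21455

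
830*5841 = 4848030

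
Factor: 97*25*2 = 4850 =2^1*5^2*  97^1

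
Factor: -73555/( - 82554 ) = 2^( - 1)*3^( - 1 )*5^1*47^1*313^1*13759^( - 1 ) 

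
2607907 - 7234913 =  - 4627006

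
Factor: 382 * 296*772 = 2^6*37^1 * 191^1*193^1= 87291584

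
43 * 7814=336002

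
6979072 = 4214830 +2764242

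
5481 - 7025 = - 1544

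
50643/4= 50643/4 = 12660.75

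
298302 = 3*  99434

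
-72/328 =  - 1 + 32/41=-0.22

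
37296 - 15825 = 21471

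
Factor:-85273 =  - 269^1*317^1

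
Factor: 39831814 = 2^1*11^1*23^1 * 223^1*353^1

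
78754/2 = 39377 = 39377.00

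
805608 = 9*89512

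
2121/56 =37 + 7/8 = 37.88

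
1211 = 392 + 819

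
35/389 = 35/389 = 0.09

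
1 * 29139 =29139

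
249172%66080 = 50932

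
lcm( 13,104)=104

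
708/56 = 177/14 = 12.64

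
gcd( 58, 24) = 2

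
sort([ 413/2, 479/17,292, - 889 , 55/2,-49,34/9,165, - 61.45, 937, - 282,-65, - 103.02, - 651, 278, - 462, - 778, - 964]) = [ - 964, - 889, - 778, - 651, - 462, - 282, - 103.02, - 65, - 61.45, - 49,34/9, 55/2, 479/17, 165,413/2, 278, 292,937] 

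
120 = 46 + 74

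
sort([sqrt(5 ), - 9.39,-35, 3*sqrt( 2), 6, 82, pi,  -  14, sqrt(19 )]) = [ - 35, - 14, - 9.39,  sqrt ( 5), pi, 3*sqrt(2 ), sqrt(19),6,82] 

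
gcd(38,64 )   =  2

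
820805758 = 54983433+765822325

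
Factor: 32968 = 2^3*13^1 * 317^1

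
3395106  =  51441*66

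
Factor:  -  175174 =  - 2^1 * 87587^1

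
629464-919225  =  - 289761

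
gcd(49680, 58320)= 2160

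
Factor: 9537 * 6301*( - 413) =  - 3^1*7^1*11^1*17^2*59^1*6301^1 = -24818259081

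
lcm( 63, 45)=315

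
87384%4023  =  2901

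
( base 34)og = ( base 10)832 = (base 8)1500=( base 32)Q0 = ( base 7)2266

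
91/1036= 13/148 = 0.09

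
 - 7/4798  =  -7/4798 = - 0.00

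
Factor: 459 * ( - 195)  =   - 89505 = -3^4*5^1*13^1 * 17^1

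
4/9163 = 4/9163= 0.00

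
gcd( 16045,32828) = 1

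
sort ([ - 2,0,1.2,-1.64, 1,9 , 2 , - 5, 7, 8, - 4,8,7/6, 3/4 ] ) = [ - 5 , - 4,  -  2, - 1.64, 0, 3/4,1, 7/6 , 1.2,2,7,8, 8,  9]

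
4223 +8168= 12391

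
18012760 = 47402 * 380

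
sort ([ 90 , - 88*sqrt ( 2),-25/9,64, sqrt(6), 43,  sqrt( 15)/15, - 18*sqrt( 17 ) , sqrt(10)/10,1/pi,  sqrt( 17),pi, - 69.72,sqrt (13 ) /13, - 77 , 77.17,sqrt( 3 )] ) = [ - 88*sqrt( 2), - 77, - 18*sqrt (17), - 69.72, - 25/9,  sqrt(15) /15,  sqrt( 13)/13, sqrt( 10)/10, 1/pi,sqrt( 3), sqrt(6) , pi, sqrt( 17 ),43, 64, 77.17,90]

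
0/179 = 0 =0.00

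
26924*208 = 5600192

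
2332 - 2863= - 531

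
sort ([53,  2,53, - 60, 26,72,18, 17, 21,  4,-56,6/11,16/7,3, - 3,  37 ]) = [ - 60, - 56,  -  3, 6/11,2,16/7,3, 4,17,  18, 21, 26, 37, 53,53, 72 ]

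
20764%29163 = 20764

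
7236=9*804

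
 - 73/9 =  - 73/9= -  8.11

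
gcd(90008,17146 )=2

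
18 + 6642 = 6660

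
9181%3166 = 2849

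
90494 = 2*45247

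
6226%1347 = 838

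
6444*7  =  45108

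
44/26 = 22/13 = 1.69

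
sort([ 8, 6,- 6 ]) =[ - 6,6,8 ]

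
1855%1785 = 70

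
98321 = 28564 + 69757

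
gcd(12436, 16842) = 2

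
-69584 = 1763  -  71347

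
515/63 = 515/63 = 8.17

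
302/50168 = 151/25084 = 0.01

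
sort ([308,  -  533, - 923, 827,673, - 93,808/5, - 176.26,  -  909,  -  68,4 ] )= [ - 923,-909,-533,-176.26, - 93, - 68, 4,808/5, 308,673,827]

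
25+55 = 80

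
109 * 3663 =399267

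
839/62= 839/62 = 13.53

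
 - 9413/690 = - 9413/690 = - 13.64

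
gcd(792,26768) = 8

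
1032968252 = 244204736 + 788763516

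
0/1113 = 0= 0.00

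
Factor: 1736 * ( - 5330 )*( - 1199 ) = 2^4*5^1*7^1 * 11^1*13^1 * 31^1*41^1*109^1 = 11094203120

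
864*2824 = 2439936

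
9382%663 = 100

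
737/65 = 737/65=11.34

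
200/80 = 5/2 = 2.50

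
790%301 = 188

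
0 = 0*8195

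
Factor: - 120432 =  - 2^4  *3^1*13^1*193^1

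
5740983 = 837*6859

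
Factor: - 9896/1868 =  - 2^1*467^ ( - 1)*1237^1  =  -2474/467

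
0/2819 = 0  =  0.00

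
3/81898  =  3/81898=0.00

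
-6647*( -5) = 33235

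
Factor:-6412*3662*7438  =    -  2^4 *7^1  *  229^1*1831^1*3719^1 = -174649773872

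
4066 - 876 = 3190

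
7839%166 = 37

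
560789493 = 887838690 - 327049197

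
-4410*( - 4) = 17640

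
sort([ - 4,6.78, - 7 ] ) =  [ - 7, - 4, 6.78 ] 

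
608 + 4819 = 5427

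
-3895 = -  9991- - 6096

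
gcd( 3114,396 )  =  18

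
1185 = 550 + 635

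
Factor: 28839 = 3^1*9613^1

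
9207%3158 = 2891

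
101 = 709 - 608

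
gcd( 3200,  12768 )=32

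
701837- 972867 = - 271030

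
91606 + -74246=17360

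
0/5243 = 0 = 0.00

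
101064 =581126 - 480062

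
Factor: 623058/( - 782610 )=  - 103843/130435= -  5^( -1 )*19^( - 1)*1373^(-1 )*103843^1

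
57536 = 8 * 7192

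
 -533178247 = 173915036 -707093283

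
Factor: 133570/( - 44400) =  - 361/120 = - 2^( - 3)*3^( - 1)*5^(-1 )*19^2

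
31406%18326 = 13080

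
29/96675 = 29/96675= 0.00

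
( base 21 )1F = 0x24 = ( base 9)40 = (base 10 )36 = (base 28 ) 18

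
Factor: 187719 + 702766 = 890485 = 5^1*313^1 * 569^1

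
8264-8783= - 519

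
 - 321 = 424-745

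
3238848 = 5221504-1982656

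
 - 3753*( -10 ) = 37530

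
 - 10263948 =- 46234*222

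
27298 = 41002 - 13704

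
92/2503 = 92/2503= 0.04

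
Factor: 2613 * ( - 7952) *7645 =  - 158852213520 = - 2^4*3^1*5^1*7^1*11^1  *13^1*67^1*71^1*139^1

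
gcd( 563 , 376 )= 1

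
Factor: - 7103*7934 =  - 2^1*3967^1*7103^1 = - 56355202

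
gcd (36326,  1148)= 82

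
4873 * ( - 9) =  - 43857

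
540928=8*67616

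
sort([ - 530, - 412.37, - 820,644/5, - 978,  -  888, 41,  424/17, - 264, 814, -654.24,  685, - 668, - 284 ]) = [ - 978, - 888, - 820, - 668, - 654.24,-530, - 412.37, - 284,-264, 424/17, 41, 644/5,685,  814] 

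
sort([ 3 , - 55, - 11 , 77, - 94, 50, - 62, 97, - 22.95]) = [ - 94 , - 62, - 55,-22.95,-11 , 3, 50,77, 97]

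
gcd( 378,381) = 3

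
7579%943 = 35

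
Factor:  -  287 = -7^1*41^1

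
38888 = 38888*1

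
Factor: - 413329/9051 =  - 137/3=- 3^(  -  1) * 137^1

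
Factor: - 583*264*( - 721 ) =2^3*3^1*7^1  *  11^2*53^1*103^1=110970552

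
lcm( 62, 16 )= 496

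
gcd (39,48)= 3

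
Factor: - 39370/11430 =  - 3^( - 2)*31^1=- 31/9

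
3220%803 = 8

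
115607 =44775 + 70832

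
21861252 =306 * 71442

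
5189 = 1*5189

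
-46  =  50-96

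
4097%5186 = 4097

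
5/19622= 5/19622 = 0.00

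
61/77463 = 61/77463 = 0.00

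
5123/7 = 731+6/7 = 731.86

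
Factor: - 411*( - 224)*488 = 44927232= 2^8 * 3^1*7^1*61^1*137^1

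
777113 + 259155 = 1036268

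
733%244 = 1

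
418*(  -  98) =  - 40964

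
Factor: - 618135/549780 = - 841/748  =  -  2^( - 2 ) * 11^(-1)*17^( - 1)* 29^2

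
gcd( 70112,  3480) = 8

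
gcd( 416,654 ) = 2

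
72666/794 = 91  +  206/397 = 91.52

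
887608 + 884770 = 1772378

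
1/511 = 1/511 = 0.00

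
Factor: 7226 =2^1*3613^1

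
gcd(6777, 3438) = 9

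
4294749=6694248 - 2399499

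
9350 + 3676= 13026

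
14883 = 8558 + 6325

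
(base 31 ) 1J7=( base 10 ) 1557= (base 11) 1196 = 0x615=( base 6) 11113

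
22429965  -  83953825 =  - 61523860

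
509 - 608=  -  99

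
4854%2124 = 606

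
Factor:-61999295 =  - 5^1*12399859^1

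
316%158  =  0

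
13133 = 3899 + 9234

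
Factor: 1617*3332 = 2^2*3^1*7^4*11^1*17^1 = 5387844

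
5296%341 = 181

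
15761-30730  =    -  14969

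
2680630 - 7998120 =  - 5317490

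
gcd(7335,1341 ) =9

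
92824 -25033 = 67791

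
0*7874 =0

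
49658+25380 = 75038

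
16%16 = 0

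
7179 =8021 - 842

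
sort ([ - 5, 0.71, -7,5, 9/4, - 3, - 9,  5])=[ - 9, - 7, - 5, -3,0.71,9/4,  5,5]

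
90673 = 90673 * 1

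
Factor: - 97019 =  -13^1* 17^1*439^1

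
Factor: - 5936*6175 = - 2^4*5^2*7^1 * 13^1 * 19^1*53^1 = - 36654800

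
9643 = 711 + 8932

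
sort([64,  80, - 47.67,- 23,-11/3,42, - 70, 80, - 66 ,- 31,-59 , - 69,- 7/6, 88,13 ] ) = [- 70,-69, - 66,- 59, - 47.67, - 31,-23, - 11/3, - 7/6, 13,42, 64,80,80, 88]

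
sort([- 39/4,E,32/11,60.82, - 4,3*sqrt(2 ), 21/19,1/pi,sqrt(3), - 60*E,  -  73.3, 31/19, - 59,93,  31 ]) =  [ - 60*E,-73.3, - 59, - 39/4 , - 4,1/pi, 21/19, 31/19, sqrt ( 3 ),E,  32/11, 3*sqrt ( 2), 31,60.82, 93]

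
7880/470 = 788/47 = 16.77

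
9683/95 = 101+88/95 = 101.93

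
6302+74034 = 80336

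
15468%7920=7548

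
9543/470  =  20 + 143/470 = 20.30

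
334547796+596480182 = 931027978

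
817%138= 127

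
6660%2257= 2146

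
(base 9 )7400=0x1533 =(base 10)5427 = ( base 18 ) gd9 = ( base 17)11D4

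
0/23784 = 0 = 0.00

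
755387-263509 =491878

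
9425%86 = 51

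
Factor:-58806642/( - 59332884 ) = 9801107/9888814  =  2^ ( - 1)*13^( - 1 )*31^( -1 )*823^1*11909^1*12269^( - 1) 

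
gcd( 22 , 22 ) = 22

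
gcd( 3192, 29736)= 168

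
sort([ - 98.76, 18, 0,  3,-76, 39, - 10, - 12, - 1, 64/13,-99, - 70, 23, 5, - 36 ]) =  [ - 99, - 98.76,- 76, - 70,  -  36, - 12, - 10,-1, 0 , 3 , 64/13, 5,18, 23, 39 ] 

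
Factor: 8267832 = 2^3*3^5 * 4253^1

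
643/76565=643/76565 = 0.01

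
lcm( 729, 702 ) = 18954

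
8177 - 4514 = 3663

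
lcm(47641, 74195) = 4525895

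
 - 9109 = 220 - 9329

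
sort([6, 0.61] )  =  [0.61,  6 ]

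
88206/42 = 14701/7 = 2100.14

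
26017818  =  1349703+24668115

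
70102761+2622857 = 72725618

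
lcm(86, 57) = 4902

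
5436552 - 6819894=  -1383342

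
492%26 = 24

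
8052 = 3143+4909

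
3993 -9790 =-5797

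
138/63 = 46/21 = 2.19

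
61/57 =61/57 = 1.07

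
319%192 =127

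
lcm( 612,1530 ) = 3060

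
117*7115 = 832455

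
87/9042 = 29/3014=0.01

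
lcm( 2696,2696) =2696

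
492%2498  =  492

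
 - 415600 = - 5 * 83120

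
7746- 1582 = 6164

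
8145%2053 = 1986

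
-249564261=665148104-914712365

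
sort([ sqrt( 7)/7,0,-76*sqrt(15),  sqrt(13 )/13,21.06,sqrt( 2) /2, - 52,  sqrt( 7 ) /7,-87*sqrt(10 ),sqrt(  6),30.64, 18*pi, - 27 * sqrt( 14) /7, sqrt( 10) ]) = [ - 76*sqrt( 15), - 87*sqrt( 10) , - 52,-27*sqrt( 14)/7,0,sqrt(13) /13,sqrt( 7) /7, sqrt(7 ) /7,sqrt (2)/2, sqrt( 6), sqrt( 10) , 21.06 , 30.64,18*pi]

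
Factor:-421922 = - 2^1*210961^1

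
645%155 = 25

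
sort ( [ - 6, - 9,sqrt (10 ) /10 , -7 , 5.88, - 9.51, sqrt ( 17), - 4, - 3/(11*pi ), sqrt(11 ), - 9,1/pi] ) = [ - 9.51,  -  9,- 9, - 7, - 6, - 4 , - 3/ (11*pi ), sqrt(10)/10 , 1/pi,  sqrt( 11),sqrt( 17), 5.88] 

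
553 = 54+499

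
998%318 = 44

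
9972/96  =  103 + 7/8 = 103.88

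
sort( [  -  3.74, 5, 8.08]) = [ - 3.74,  5,8.08]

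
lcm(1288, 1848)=42504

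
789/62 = 789/62 = 12.73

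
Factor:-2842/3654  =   - 3^( - 2 )*7^1 = - 7/9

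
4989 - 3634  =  1355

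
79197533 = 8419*9407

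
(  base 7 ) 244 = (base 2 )10000010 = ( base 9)154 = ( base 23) 5F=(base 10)130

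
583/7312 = 583/7312 = 0.08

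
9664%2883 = 1015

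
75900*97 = 7362300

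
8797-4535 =4262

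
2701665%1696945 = 1004720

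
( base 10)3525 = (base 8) 6705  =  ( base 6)24153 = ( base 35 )2up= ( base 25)5g0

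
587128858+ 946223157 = 1533352015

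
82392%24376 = 9264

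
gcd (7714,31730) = 38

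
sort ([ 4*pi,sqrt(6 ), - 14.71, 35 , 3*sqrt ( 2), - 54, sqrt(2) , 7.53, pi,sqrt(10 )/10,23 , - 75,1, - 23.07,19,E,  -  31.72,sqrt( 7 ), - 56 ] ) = [-75,-56,-54,-31.72, - 23.07, - 14.71,sqrt(10 ) /10,1,  sqrt(2),  sqrt( 6 ),sqrt( 7),E,pi,3 * sqrt(2),7.53,4*pi,19,  23, 35 ] 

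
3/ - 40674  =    -  1/13558 = - 0.00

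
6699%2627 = 1445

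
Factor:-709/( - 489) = 3^ ( - 1)*163^(-1)*709^1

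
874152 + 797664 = 1671816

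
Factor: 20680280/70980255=4136056/14196051 = 2^3*3^( - 2)*29^(-1)*83^1 * 109^(  -  1)*499^( -1)*6229^1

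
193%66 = 61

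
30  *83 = 2490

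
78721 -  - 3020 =81741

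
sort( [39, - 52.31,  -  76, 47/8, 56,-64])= [ - 76 , - 64, - 52.31, 47/8, 39, 56]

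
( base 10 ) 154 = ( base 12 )10a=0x9A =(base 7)310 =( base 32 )4Q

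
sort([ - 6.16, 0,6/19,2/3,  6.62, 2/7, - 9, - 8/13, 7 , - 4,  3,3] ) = [-9, -6.16 , - 4, - 8/13 , 0, 2/7 , 6/19, 2/3,3 , 3 , 6.62,7]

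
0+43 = 43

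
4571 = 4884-313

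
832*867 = 721344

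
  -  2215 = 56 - 2271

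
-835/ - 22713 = 835/22713 = 0.04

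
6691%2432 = 1827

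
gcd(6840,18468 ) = 684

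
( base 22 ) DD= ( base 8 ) 453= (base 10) 299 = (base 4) 10223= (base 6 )1215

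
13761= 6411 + 7350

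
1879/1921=1879/1921 = 0.98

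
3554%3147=407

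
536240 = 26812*20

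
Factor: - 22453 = -22453^1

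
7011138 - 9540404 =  - 2529266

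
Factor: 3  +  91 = 94 = 2^1*47^1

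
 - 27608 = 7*(- 3944)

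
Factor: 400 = 2^4*5^2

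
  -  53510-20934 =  - 74444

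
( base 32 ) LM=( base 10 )694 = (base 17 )26E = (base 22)19c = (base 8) 1266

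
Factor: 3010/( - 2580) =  - 7/6 = - 2^( - 1 )*3^( - 1)*7^1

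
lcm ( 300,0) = 0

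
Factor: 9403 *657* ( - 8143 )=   -  50305589253 = - 3^2*17^1*73^1*479^1*9403^1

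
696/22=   31 + 7/11 = 31.64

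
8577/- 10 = - 8577/10 = - 857.70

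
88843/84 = 88843/84  =  1057.65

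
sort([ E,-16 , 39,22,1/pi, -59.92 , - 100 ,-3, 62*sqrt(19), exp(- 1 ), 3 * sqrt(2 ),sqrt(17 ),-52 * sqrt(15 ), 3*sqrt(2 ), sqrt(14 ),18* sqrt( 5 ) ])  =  [-52*sqrt( 15) , - 100, - 59.92, - 16,  -  3, 1/pi , exp( - 1), E , sqrt(14),  sqrt (17 ), 3* sqrt(2 ), 3*sqrt( 2), 22,39,18*sqrt( 5),62*sqrt(19 )] 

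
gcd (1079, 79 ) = 1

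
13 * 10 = 130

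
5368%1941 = 1486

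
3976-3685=291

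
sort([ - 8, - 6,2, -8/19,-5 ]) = [ - 8, - 6, - 5, - 8/19,2]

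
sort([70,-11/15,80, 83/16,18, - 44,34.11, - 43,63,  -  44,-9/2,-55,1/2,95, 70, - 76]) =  [ - 76, -55, - 44, - 44,  -  43, - 9/2,-11/15, 1/2, 83/16,18,34.11,63,70,70,80,95]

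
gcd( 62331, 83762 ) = 1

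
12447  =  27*461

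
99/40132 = 99/40132 =0.00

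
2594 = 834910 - 832316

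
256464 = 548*468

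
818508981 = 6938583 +811570398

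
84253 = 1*84253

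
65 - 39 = 26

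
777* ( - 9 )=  - 6993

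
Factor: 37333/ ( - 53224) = - 2^(- 3)* 37^1*1009^1*6653^( - 1)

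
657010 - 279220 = 377790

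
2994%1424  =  146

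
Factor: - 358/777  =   - 2^1*3^( - 1)*7^( - 1 )*37^ ( - 1 ) * 179^1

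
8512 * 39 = 331968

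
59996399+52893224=112889623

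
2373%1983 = 390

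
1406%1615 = 1406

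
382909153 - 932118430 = -549209277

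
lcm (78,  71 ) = 5538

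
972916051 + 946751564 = 1919667615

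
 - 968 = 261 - 1229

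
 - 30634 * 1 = - 30634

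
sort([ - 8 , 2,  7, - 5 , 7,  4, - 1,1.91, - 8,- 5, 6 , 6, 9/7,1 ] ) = [ - 8, - 8, - 5, - 5, - 1,1,9/7, 1.91,  2, 4 , 6,6,7,7]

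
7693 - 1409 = 6284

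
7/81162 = 7/81162  =  0.00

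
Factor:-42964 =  - 2^2 * 23^1*467^1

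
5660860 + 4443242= 10104102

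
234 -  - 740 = 974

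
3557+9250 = 12807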